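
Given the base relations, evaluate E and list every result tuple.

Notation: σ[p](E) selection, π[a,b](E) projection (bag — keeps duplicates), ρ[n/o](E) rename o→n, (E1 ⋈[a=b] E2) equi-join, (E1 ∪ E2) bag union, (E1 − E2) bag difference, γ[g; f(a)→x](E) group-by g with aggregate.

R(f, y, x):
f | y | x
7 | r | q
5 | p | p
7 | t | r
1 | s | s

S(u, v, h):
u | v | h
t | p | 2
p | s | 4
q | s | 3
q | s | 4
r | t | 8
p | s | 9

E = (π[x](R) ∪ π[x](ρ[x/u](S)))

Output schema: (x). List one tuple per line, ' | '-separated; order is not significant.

Row counts bottom-up:
  R → 4
  π[x](R) → 4
  S → 6
  ρ[x/u](S) → 6
  π[x](ρ[x/u](S)) → 6
  (π[x](R) ∪ π[x](ρ[x/u](S))) → 10

== RESULT ==
x
p
p
p
q
q
q
r
r
s
t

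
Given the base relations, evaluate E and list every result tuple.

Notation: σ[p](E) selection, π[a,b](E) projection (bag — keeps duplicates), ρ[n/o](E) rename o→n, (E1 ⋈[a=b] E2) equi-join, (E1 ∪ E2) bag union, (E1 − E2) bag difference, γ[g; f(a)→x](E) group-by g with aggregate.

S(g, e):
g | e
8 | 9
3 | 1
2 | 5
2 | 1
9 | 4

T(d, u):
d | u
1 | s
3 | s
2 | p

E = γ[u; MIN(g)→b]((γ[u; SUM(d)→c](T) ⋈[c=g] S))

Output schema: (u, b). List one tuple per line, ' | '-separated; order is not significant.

Subexpression sizes:
  T → 3
  γ[u; SUM(d)→c](T) → 2
  S → 5
  (γ[u; SUM(d)→c](T) ⋈[c=g] S) → 2
  γ[u; MIN(g)→b]((γ[u; SUM(d)→c](T) ⋈[c=g] S)) → 1

== RESULT ==
u | b
p | 2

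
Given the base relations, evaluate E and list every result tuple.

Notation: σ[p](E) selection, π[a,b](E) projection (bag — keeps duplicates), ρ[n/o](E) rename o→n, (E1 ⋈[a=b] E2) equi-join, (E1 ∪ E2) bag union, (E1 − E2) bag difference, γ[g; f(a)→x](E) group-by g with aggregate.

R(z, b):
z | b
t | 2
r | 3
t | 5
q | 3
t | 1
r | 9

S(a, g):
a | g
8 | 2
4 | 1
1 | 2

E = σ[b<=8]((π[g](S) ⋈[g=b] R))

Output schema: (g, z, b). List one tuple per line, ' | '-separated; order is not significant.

Subexpression sizes:
  S → 3
  π[g](S) → 3
  R → 6
  (π[g](S) ⋈[g=b] R) → 3
  σ[b<=8]((π[g](S) ⋈[g=b] R)) → 3

== RESULT ==
g | z | b
1 | t | 1
2 | t | 2
2 | t | 2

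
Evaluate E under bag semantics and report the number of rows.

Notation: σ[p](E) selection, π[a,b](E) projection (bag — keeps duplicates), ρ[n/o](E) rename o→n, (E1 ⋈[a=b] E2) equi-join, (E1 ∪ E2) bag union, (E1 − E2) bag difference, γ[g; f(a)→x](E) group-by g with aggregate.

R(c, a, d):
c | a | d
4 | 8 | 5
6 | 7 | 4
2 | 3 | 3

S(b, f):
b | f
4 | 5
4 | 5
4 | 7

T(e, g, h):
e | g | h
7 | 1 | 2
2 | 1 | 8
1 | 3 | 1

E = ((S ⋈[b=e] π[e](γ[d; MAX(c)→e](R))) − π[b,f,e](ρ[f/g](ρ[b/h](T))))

Stepwise |·|:
  S → 3
  R → 3
  γ[d; MAX(c)→e](R) → 3
  π[e](γ[d; MAX(c)→e](R)) → 3
  (S ⋈[b=e] π[e](γ[d; MAX(c)→e](R))) → 3
  T → 3
  ρ[b/h](T) → 3
  ρ[f/g](ρ[b/h](T)) → 3
  π[b,f,e](ρ[f/g](ρ[b/h](T))) → 3
  ((S ⋈[b=e] π[e](γ[d; MAX(c)→e](R))) − π[b,f,e](ρ[f/g](ρ[b/h](T)))) → 3

|E| = 3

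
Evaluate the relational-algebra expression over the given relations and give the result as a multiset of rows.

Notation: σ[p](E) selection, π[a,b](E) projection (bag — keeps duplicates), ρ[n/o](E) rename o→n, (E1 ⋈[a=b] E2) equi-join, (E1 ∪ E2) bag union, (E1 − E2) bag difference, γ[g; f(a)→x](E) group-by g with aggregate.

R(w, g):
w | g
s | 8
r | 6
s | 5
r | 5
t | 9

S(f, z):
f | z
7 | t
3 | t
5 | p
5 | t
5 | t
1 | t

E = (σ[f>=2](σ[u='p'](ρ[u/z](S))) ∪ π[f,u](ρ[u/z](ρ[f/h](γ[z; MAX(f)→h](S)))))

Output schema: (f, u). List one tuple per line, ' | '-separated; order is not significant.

Subexpression sizes:
  S → 6
  ρ[u/z](S) → 6
  σ[u='p'](ρ[u/z](S)) → 1
  σ[f>=2](σ[u='p'](ρ[u/z](S))) → 1
  S → 6
  γ[z; MAX(f)→h](S) → 2
  ρ[f/h](γ[z; MAX(f)→h](S)) → 2
  ρ[u/z](ρ[f/h](γ[z; MAX(f)→h](S))) → 2
  π[f,u](ρ[u/z](ρ[f/h](γ[z; MAX(f)→h](S)))) → 2
  (σ[f>=2](σ[u='p'](ρ[u/z](S))) ∪ π[f,u](ρ[u/z](ρ[f/h](γ[z; MAX(f)→h](S))))) → 3

== RESULT ==
f | u
5 | p
5 | p
7 | t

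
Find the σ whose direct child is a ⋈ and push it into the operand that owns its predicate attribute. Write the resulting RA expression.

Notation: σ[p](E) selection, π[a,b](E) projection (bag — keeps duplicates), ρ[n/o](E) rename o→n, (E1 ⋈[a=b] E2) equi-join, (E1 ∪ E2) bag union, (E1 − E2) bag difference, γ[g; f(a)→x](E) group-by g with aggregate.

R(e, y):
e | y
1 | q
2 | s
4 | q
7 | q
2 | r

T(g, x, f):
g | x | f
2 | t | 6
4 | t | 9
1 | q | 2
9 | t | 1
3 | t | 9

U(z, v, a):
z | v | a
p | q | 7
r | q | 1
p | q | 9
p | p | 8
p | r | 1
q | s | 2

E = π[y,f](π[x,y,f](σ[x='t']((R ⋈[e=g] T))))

σ filters on x, owned by the right side.
E' = π[y,f](π[x,y,f]((R ⋈[e=g] σ[x='t'](T))))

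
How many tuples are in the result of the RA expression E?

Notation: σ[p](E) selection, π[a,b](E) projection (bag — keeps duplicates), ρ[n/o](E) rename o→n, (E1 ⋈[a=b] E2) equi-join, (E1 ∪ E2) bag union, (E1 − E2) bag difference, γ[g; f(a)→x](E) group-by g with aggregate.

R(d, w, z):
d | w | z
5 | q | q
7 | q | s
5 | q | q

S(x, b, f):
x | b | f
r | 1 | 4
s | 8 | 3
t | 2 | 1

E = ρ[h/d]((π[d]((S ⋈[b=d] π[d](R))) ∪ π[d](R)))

Per-node cardinality:
  S → 3
  R → 3
  π[d](R) → 3
  (S ⋈[b=d] π[d](R)) → 0
  π[d]((S ⋈[b=d] π[d](R))) → 0
  R → 3
  π[d](R) → 3
  (π[d]((S ⋈[b=d] π[d](R))) ∪ π[d](R)) → 3
  ρ[h/d]((π[d]((S ⋈[b=d] π[d](R))) ∪ π[d](R))) → 3

|E| = 3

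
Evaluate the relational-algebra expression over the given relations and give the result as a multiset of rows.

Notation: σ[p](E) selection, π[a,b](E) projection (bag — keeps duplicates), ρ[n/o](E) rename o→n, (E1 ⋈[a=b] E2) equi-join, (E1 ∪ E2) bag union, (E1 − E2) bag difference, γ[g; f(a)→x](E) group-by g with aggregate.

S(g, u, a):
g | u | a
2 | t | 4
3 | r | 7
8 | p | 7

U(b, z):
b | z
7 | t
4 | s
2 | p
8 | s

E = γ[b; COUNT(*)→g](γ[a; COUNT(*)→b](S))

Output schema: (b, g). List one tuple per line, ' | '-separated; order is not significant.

Stepwise |·|:
  S → 3
  γ[a; COUNT(*)→b](S) → 2
  γ[b; COUNT(*)→g](γ[a; COUNT(*)→b](S)) → 2

== RESULT ==
b | g
1 | 1
2 | 1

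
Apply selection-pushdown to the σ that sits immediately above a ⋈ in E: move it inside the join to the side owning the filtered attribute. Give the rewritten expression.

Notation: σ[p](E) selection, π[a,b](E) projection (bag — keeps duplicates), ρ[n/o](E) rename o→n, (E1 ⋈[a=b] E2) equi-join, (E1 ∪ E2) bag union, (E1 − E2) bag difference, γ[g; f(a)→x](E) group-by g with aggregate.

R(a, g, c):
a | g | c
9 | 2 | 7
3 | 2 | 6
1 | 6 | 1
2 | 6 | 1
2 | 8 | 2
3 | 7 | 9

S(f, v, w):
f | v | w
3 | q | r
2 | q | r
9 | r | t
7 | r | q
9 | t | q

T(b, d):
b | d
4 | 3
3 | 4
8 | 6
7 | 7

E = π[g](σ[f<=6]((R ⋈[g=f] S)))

σ filters on f, owned by the right side.
E' = π[g]((R ⋈[g=f] σ[f<=6](S)))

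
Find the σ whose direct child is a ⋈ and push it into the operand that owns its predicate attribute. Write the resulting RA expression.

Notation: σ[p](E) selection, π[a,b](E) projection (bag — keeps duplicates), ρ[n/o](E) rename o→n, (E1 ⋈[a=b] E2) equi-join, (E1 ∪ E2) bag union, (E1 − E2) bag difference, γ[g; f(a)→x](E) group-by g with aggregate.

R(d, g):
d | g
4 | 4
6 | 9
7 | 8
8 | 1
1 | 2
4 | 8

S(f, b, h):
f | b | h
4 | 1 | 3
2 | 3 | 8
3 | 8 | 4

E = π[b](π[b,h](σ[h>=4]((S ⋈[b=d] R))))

σ filters on h, owned by the left side.
E' = π[b](π[b,h]((σ[h>=4](S) ⋈[b=d] R)))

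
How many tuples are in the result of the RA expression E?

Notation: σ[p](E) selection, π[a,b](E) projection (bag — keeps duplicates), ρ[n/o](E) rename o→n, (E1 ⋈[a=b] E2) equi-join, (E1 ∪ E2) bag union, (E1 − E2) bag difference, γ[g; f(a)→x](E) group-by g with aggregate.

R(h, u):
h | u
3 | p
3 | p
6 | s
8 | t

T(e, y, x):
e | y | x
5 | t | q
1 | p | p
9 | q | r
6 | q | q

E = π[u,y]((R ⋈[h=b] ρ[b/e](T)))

Row counts bottom-up:
  R → 4
  T → 4
  ρ[b/e](T) → 4
  (R ⋈[h=b] ρ[b/e](T)) → 1
  π[u,y]((R ⋈[h=b] ρ[b/e](T))) → 1

|E| = 1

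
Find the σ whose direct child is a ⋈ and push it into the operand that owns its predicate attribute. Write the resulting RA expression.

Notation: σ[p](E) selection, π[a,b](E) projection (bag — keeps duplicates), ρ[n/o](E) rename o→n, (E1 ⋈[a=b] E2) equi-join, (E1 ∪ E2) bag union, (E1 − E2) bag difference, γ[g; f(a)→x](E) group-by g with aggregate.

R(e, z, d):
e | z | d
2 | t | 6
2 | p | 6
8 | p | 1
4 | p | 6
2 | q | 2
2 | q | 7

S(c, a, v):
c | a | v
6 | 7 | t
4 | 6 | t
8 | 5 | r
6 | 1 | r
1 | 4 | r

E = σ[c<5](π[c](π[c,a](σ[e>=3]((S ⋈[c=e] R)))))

σ filters on e, owned by the right side.
E' = σ[c<5](π[c](π[c,a]((S ⋈[c=e] σ[e>=3](R)))))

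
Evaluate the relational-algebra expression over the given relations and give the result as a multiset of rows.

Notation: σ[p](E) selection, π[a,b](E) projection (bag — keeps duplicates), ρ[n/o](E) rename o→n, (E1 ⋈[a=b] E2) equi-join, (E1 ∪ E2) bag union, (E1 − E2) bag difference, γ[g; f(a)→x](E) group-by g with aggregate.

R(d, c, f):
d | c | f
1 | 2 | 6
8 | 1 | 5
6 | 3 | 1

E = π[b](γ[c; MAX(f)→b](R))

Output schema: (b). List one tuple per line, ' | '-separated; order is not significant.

Per-node cardinality:
  R → 3
  γ[c; MAX(f)→b](R) → 3
  π[b](γ[c; MAX(f)→b](R)) → 3

== RESULT ==
b
1
5
6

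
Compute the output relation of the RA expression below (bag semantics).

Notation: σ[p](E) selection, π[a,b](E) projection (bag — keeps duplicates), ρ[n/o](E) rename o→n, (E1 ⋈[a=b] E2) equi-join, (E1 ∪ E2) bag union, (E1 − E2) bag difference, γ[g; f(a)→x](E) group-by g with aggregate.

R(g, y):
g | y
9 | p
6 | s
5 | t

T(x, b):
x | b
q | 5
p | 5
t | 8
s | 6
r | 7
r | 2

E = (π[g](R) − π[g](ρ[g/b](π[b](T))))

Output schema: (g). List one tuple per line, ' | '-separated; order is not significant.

Per-node cardinality:
  R → 3
  π[g](R) → 3
  T → 6
  π[b](T) → 6
  ρ[g/b](π[b](T)) → 6
  π[g](ρ[g/b](π[b](T))) → 6
  (π[g](R) − π[g](ρ[g/b](π[b](T)))) → 1

== RESULT ==
g
9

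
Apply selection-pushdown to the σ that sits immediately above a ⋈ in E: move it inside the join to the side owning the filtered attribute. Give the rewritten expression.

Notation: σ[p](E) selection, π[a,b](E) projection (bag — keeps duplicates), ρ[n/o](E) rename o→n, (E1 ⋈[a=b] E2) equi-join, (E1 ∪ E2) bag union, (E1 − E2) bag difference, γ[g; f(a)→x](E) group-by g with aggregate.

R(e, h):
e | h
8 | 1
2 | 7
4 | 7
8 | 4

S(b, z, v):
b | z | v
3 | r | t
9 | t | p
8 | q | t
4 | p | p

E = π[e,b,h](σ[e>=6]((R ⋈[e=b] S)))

σ filters on e, owned by the left side.
E' = π[e,b,h]((σ[e>=6](R) ⋈[e=b] S))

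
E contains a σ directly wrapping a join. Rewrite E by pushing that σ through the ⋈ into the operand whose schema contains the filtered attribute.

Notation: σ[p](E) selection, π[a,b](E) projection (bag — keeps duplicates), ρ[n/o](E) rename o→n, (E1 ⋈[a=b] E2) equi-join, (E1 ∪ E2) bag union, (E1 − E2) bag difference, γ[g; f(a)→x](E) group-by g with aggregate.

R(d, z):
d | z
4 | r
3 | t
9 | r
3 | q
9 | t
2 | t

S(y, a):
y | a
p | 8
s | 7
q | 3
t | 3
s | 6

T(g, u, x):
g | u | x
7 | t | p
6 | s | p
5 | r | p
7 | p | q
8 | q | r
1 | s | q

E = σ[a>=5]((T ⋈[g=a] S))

σ filters on a, owned by the right side.
E' = (T ⋈[g=a] σ[a>=5](S))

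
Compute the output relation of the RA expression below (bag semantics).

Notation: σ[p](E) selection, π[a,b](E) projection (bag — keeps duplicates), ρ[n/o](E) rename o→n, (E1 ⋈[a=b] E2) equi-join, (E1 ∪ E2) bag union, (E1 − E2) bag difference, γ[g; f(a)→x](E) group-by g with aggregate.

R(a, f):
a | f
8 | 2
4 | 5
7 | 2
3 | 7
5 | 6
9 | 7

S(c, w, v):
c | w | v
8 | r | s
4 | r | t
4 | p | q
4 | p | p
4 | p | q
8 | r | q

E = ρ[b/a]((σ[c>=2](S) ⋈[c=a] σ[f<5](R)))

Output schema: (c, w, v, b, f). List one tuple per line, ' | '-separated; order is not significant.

Per-node cardinality:
  S → 6
  σ[c>=2](S) → 6
  R → 6
  σ[f<5](R) → 2
  (σ[c>=2](S) ⋈[c=a] σ[f<5](R)) → 2
  ρ[b/a]((σ[c>=2](S) ⋈[c=a] σ[f<5](R))) → 2

== RESULT ==
c | w | v | b | f
8 | r | q | 8 | 2
8 | r | s | 8 | 2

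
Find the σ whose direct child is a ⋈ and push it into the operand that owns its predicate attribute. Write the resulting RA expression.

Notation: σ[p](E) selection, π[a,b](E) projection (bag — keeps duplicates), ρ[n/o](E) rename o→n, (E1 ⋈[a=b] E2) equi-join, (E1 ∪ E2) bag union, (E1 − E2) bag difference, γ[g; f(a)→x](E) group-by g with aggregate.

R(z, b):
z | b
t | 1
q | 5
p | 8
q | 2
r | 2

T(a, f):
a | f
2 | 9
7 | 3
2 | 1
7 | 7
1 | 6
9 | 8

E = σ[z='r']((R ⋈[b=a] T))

σ filters on z, owned by the left side.
E' = (σ[z='r'](R) ⋈[b=a] T)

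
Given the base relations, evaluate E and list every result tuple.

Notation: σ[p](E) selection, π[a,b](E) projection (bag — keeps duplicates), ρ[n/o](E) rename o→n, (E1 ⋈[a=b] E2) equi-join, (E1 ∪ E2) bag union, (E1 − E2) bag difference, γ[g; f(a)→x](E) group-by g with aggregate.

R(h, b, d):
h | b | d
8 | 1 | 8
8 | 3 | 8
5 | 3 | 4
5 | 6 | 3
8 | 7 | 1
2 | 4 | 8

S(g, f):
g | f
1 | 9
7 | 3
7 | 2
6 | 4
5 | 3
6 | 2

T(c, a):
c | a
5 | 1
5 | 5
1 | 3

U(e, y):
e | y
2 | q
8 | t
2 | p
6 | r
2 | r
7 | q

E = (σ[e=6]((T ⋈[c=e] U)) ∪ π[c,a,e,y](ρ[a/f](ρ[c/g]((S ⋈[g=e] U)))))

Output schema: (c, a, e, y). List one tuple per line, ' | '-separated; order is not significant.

Per-node cardinality:
  T → 3
  U → 6
  (T ⋈[c=e] U) → 0
  σ[e=6]((T ⋈[c=e] U)) → 0
  S → 6
  U → 6
  (S ⋈[g=e] U) → 4
  ρ[c/g]((S ⋈[g=e] U)) → 4
  ρ[a/f](ρ[c/g]((S ⋈[g=e] U))) → 4
  π[c,a,e,y](ρ[a/f](ρ[c/g]((S ⋈[g=e] U)))) → 4
  (σ[e=6]((T ⋈[c=e] U)) ∪ π[c,a,e,y](ρ[a/f](ρ[c/g]((S ⋈[g=e] U))))) → 4

== RESULT ==
c | a | e | y
6 | 2 | 6 | r
6 | 4 | 6 | r
7 | 2 | 7 | q
7 | 3 | 7 | q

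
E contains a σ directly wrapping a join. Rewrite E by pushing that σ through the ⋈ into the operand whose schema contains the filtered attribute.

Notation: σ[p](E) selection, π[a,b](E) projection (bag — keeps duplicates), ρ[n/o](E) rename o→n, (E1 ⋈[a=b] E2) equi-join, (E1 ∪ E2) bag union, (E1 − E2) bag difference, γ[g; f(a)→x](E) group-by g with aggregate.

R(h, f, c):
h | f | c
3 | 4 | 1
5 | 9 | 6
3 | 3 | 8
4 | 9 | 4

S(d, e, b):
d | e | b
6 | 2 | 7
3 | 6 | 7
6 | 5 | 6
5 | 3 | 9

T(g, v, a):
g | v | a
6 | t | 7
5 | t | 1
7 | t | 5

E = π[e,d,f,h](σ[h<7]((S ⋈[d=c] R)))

σ filters on h, owned by the right side.
E' = π[e,d,f,h]((S ⋈[d=c] σ[h<7](R)))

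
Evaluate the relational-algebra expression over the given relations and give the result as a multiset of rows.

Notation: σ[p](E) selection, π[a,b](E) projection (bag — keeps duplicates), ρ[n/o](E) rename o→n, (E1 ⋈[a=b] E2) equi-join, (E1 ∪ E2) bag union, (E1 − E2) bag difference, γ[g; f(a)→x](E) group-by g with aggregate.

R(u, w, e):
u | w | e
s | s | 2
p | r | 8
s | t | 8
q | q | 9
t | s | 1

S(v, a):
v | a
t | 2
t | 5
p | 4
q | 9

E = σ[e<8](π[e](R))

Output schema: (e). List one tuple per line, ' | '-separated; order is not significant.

Row counts bottom-up:
  R → 5
  π[e](R) → 5
  σ[e<8](π[e](R)) → 2

== RESULT ==
e
1
2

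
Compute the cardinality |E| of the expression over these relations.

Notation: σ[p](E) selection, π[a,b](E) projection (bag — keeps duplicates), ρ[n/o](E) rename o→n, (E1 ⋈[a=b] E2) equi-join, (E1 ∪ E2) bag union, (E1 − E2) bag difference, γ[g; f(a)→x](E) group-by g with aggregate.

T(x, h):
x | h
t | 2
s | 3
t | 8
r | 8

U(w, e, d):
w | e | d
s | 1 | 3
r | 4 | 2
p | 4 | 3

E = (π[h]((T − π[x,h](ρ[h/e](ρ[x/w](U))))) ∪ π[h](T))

Subexpression sizes:
  T → 4
  U → 3
  ρ[x/w](U) → 3
  ρ[h/e](ρ[x/w](U)) → 3
  π[x,h](ρ[h/e](ρ[x/w](U))) → 3
  (T − π[x,h](ρ[h/e](ρ[x/w](U)))) → 4
  π[h]((T − π[x,h](ρ[h/e](ρ[x/w](U))))) → 4
  T → 4
  π[h](T) → 4
  (π[h]((T − π[x,h](ρ[h/e](ρ[x/w](U))))) ∪ π[h](T)) → 8

|E| = 8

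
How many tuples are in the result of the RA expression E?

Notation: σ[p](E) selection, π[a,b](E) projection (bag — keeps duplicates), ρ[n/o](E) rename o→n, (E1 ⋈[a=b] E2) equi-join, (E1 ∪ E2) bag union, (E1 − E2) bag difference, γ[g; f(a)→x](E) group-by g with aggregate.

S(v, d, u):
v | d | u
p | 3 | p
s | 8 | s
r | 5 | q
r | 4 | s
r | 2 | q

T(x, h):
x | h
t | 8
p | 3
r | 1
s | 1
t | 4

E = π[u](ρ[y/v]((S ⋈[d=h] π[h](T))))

Subexpression sizes:
  S → 5
  T → 5
  π[h](T) → 5
  (S ⋈[d=h] π[h](T)) → 3
  ρ[y/v]((S ⋈[d=h] π[h](T))) → 3
  π[u](ρ[y/v]((S ⋈[d=h] π[h](T)))) → 3

|E| = 3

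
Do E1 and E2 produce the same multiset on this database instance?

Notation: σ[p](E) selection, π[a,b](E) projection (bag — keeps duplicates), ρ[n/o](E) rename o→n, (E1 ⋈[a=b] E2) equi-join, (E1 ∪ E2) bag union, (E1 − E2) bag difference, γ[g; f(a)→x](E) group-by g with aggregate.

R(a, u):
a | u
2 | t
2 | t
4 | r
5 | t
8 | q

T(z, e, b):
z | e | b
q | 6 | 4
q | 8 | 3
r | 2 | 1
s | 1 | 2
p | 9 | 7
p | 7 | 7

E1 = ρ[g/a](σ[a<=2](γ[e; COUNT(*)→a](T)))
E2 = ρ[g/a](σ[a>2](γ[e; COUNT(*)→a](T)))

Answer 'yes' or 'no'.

E1 subexpression sizes:
  T → 6
  γ[e; COUNT(*)→a](T) → 6
  σ[a<=2](γ[e; COUNT(*)→a](T)) → 6
  ρ[g/a](σ[a<=2](γ[e; COUNT(*)→a](T))) → 6
E2 subexpression sizes:
  T → 6
  γ[e; COUNT(*)→a](T) → 6
  σ[a>2](γ[e; COUNT(*)→a](T)) → 0
  ρ[g/a](σ[a>2](γ[e; COUNT(*)→a](T))) → 0

E1 result:
e | g
1 | 1
2 | 1
6 | 1
7 | 1
8 | 1
9 | 1
E2 result:
e | g
(0 rows)
Witness: (7, 1) appears 1× in E1 but 0× in E2.

no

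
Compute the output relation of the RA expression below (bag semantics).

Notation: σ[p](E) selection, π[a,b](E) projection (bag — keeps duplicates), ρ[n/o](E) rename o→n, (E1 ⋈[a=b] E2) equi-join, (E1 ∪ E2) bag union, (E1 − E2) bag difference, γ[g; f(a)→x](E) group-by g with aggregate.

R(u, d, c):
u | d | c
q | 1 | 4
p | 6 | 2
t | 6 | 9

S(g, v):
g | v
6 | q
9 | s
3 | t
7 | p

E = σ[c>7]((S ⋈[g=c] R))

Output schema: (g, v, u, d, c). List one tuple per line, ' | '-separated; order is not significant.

Per-node cardinality:
  S → 4
  R → 3
  (S ⋈[g=c] R) → 1
  σ[c>7]((S ⋈[g=c] R)) → 1

== RESULT ==
g | v | u | d | c
9 | s | t | 6 | 9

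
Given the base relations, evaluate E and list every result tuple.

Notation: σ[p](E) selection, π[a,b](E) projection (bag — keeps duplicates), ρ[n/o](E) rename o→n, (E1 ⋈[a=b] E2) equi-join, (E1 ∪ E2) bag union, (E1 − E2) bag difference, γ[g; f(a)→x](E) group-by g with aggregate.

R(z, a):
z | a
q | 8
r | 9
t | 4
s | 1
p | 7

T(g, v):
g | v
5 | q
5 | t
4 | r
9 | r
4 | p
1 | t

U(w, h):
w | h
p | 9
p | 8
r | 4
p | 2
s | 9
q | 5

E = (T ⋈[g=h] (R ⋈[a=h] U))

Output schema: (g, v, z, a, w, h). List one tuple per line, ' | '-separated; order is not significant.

Per-node cardinality:
  T → 6
  R → 5
  U → 6
  (R ⋈[a=h] U) → 4
  (T ⋈[g=h] (R ⋈[a=h] U)) → 4

== RESULT ==
g | v | z | a | w | h
4 | p | t | 4 | r | 4
4 | r | t | 4 | r | 4
9 | r | r | 9 | p | 9
9 | r | r | 9 | s | 9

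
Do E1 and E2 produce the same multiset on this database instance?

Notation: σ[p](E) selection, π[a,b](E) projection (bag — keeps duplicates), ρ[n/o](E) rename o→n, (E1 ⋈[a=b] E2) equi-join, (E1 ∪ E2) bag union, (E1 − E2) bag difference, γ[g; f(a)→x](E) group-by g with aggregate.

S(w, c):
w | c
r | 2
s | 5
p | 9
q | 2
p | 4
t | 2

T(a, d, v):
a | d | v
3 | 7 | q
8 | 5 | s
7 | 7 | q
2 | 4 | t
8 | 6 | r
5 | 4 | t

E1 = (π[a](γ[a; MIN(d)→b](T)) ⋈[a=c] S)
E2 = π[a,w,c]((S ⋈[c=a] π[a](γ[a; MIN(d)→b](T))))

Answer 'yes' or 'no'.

E1 stepwise |·|:
  T → 6
  γ[a; MIN(d)→b](T) → 5
  π[a](γ[a; MIN(d)→b](T)) → 5
  S → 6
  (π[a](γ[a; MIN(d)→b](T)) ⋈[a=c] S) → 4
E2 stepwise |·|:
  S → 6
  T → 6
  γ[a; MIN(d)→b](T) → 5
  π[a](γ[a; MIN(d)→b](T)) → 5
  (S ⋈[c=a] π[a](γ[a; MIN(d)→b](T))) → 4
  π[a,w,c]((S ⋈[c=a] π[a](γ[a; MIN(d)→b](T)))) → 4

E1 and E2 produce the same multiset:
a | w | c
2 | q | 2
2 | r | 2
2 | t | 2
5 | s | 5

yes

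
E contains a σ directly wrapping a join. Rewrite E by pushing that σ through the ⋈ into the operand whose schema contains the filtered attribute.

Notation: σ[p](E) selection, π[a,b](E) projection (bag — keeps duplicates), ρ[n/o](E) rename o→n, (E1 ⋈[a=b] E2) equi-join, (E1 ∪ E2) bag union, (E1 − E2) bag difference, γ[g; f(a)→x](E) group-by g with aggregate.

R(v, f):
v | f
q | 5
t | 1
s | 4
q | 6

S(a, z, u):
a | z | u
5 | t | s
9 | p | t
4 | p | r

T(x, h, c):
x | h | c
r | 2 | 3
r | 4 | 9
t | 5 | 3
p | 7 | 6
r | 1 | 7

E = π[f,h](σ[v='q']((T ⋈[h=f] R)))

σ filters on v, owned by the right side.
E' = π[f,h]((T ⋈[h=f] σ[v='q'](R)))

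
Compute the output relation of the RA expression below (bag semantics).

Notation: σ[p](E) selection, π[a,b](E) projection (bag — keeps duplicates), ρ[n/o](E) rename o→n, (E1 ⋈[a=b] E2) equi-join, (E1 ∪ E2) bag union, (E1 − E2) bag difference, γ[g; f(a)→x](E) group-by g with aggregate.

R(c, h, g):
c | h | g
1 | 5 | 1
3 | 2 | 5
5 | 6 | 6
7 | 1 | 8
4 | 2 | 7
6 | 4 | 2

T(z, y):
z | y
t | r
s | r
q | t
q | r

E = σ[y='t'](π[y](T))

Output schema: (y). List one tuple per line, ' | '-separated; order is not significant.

Per-node cardinality:
  T → 4
  π[y](T) → 4
  σ[y='t'](π[y](T)) → 1

== RESULT ==
y
t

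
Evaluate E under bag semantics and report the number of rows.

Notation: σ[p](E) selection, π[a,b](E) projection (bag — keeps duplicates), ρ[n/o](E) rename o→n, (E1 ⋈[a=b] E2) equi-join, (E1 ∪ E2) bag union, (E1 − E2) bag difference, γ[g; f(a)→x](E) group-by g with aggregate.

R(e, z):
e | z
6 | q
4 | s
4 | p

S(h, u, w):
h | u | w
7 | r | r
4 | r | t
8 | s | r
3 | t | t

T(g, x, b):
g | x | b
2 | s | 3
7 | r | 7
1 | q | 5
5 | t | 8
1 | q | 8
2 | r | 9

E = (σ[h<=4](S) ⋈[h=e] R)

Per-node cardinality:
  S → 4
  σ[h<=4](S) → 2
  R → 3
  (σ[h<=4](S) ⋈[h=e] R) → 2

|E| = 2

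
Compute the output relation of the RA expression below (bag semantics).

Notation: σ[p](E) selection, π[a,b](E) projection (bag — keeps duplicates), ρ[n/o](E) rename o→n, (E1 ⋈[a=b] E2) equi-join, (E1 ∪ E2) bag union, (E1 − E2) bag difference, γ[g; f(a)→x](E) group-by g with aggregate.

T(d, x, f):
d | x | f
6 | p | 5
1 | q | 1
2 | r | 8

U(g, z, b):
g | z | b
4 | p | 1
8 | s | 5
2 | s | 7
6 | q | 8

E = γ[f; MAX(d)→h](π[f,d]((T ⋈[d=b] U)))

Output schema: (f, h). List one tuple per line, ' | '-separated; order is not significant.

Subexpression sizes:
  T → 3
  U → 4
  (T ⋈[d=b] U) → 1
  π[f,d]((T ⋈[d=b] U)) → 1
  γ[f; MAX(d)→h](π[f,d]((T ⋈[d=b] U))) → 1

== RESULT ==
f | h
1 | 1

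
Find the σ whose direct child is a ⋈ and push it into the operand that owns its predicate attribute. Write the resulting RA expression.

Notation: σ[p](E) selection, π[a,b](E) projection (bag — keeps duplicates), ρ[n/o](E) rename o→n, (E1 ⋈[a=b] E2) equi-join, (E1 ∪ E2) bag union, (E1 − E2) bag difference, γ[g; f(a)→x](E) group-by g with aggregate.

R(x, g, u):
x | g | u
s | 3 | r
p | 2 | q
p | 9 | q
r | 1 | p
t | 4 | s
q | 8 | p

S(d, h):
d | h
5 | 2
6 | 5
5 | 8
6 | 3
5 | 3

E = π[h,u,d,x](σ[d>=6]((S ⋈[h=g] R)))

σ filters on d, owned by the left side.
E' = π[h,u,d,x]((σ[d>=6](S) ⋈[h=g] R))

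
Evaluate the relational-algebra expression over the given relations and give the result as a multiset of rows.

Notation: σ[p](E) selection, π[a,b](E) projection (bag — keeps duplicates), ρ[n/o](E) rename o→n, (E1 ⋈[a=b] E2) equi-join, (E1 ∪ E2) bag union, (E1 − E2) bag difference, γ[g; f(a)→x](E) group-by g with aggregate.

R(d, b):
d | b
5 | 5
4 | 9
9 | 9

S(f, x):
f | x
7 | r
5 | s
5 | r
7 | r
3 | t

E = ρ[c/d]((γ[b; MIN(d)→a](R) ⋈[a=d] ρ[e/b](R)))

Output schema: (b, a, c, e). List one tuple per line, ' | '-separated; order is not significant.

Subexpression sizes:
  R → 3
  γ[b; MIN(d)→a](R) → 2
  R → 3
  ρ[e/b](R) → 3
  (γ[b; MIN(d)→a](R) ⋈[a=d] ρ[e/b](R)) → 2
  ρ[c/d]((γ[b; MIN(d)→a](R) ⋈[a=d] ρ[e/b](R))) → 2

== RESULT ==
b | a | c | e
5 | 5 | 5 | 5
9 | 4 | 4 | 9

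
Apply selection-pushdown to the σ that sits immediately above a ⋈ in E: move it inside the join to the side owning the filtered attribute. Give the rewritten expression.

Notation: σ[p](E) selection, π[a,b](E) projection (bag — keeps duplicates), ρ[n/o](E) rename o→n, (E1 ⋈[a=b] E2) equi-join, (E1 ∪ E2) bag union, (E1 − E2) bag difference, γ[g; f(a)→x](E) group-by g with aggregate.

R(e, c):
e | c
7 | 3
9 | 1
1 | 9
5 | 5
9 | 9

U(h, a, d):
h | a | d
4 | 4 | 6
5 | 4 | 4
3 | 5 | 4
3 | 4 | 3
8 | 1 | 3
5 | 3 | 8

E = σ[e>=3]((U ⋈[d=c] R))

σ filters on e, owned by the right side.
E' = (U ⋈[d=c] σ[e>=3](R))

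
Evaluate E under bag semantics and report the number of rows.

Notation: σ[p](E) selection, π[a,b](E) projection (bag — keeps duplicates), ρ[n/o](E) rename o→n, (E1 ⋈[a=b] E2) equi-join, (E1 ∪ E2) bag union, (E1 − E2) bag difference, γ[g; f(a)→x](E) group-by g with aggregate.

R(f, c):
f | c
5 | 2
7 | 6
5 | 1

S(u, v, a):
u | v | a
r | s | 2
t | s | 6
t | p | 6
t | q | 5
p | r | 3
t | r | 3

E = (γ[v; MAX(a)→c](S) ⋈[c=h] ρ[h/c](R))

Row counts bottom-up:
  S → 6
  γ[v; MAX(a)→c](S) → 4
  R → 3
  ρ[h/c](R) → 3
  (γ[v; MAX(a)→c](S) ⋈[c=h] ρ[h/c](R)) → 2

|E| = 2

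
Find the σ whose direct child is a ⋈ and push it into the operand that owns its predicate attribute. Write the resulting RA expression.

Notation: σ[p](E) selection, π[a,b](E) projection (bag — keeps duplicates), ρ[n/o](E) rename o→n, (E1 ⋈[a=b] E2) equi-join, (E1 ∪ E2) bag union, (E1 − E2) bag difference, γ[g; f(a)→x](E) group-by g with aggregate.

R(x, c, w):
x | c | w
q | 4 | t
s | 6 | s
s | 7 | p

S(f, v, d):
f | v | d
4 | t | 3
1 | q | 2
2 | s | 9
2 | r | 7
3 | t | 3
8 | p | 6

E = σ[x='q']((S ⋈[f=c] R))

σ filters on x, owned by the right side.
E' = (S ⋈[f=c] σ[x='q'](R))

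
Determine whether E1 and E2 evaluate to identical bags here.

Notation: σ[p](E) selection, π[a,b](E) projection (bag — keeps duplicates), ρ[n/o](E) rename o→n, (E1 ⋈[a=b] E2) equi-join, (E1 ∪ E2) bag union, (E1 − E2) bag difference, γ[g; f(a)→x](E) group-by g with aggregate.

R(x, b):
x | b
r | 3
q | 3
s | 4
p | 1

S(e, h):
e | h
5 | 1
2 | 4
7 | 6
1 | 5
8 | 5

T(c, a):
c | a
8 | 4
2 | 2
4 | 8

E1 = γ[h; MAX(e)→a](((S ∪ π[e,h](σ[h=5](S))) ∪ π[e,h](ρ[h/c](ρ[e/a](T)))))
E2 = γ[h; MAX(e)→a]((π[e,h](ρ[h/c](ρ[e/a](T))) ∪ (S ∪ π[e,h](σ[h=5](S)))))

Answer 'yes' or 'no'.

E1 stepwise |·|:
  S → 5
  S → 5
  σ[h=5](S) → 2
  π[e,h](σ[h=5](S)) → 2
  (S ∪ π[e,h](σ[h=5](S))) → 7
  T → 3
  ρ[e/a](T) → 3
  ρ[h/c](ρ[e/a](T)) → 3
  π[e,h](ρ[h/c](ρ[e/a](T))) → 3
  ((S ∪ π[e,h](σ[h=5](S))) ∪ π[e,h](ρ[h/c](ρ[e/a](T)))) → 10
  γ[h; MAX(e)→a](((S ∪ π[e,h](σ[h=5](S))) ∪ π[e,h](ρ[h/c](ρ[e/a](T))))) → 6
E2 stepwise |·|:
  T → 3
  ρ[e/a](T) → 3
  ρ[h/c](ρ[e/a](T)) → 3
  π[e,h](ρ[h/c](ρ[e/a](T))) → 3
  S → 5
  S → 5
  σ[h=5](S) → 2
  π[e,h](σ[h=5](S)) → 2
  (S ∪ π[e,h](σ[h=5](S))) → 7
  (π[e,h](ρ[h/c](ρ[e/a](T))) ∪ (S ∪ π[e,h](σ[h=5](S)))) → 10
  γ[h; MAX(e)→a]((π[e,h](ρ[h/c](ρ[e/a](T))) ∪ (S ∪ π[e,h](σ[h=5](S))))) → 6

E1 and E2 produce the same multiset:
h | a
1 | 5
2 | 2
4 | 8
5 | 8
6 | 7
8 | 4

yes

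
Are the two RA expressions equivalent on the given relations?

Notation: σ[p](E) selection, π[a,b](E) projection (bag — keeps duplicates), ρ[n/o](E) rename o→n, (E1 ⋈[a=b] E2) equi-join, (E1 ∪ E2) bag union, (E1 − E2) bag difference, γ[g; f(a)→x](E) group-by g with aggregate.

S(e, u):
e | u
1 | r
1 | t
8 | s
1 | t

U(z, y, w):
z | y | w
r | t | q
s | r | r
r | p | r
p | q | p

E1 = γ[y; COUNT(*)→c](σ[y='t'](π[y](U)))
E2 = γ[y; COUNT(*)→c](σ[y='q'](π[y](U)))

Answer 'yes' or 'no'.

E1 row counts bottom-up:
  U → 4
  π[y](U) → 4
  σ[y='t'](π[y](U)) → 1
  γ[y; COUNT(*)→c](σ[y='t'](π[y](U))) → 1
E2 row counts bottom-up:
  U → 4
  π[y](U) → 4
  σ[y='q'](π[y](U)) → 1
  γ[y; COUNT(*)→c](σ[y='q'](π[y](U))) → 1

E1 result:
y | c
t | 1
E2 result:
y | c
q | 1
Witness: ('q', 1) appears 0× in E1 but 1× in E2.

no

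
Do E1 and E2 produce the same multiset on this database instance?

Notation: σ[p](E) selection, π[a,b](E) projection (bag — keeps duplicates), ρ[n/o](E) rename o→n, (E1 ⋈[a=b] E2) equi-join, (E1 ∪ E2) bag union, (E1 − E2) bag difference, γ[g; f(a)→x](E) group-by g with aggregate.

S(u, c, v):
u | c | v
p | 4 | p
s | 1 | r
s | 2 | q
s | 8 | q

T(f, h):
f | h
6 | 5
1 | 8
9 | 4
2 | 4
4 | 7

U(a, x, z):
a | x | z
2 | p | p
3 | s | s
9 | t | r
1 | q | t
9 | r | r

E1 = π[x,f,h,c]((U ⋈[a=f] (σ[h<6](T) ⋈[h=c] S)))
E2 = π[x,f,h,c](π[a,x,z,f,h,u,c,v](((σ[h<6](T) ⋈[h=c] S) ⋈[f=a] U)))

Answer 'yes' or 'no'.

E1 stepwise |·|:
  U → 5
  T → 5
  σ[h<6](T) → 3
  S → 4
  (σ[h<6](T) ⋈[h=c] S) → 2
  (U ⋈[a=f] (σ[h<6](T) ⋈[h=c] S)) → 3
  π[x,f,h,c]((U ⋈[a=f] (σ[h<6](T) ⋈[h=c] S))) → 3
E2 stepwise |·|:
  T → 5
  σ[h<6](T) → 3
  S → 4
  (σ[h<6](T) ⋈[h=c] S) → 2
  U → 5
  ((σ[h<6](T) ⋈[h=c] S) ⋈[f=a] U) → 3
  π[a,x,z,f,h,u,c,v](((σ[h<6](T) ⋈[h=c] S) ⋈[f=a] U)) → 3
  π[x,f,h,c](π[a,x,z,f,h,u,c,v](((σ[h<6](T) ⋈[h=c] S) ⋈[f=a] U))) → 3

E1 and E2 produce the same multiset:
x | f | h | c
p | 2 | 4 | 4
r | 9 | 4 | 4
t | 9 | 4 | 4

yes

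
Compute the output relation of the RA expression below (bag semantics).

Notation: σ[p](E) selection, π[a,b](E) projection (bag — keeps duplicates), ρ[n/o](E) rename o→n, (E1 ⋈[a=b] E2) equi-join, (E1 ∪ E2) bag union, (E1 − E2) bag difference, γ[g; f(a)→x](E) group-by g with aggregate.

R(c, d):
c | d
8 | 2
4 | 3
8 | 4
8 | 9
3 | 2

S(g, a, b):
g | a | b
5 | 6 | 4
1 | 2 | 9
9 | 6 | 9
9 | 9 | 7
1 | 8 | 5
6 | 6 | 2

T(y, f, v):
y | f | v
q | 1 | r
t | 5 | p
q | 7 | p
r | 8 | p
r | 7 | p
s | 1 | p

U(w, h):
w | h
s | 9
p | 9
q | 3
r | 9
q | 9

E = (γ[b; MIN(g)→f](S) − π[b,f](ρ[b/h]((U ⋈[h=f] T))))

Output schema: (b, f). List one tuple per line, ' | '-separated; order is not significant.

Row counts bottom-up:
  S → 6
  γ[b; MIN(g)→f](S) → 5
  U → 5
  T → 6
  (U ⋈[h=f] T) → 0
  ρ[b/h]((U ⋈[h=f] T)) → 0
  π[b,f](ρ[b/h]((U ⋈[h=f] T))) → 0
  (γ[b; MIN(g)→f](S) − π[b,f](ρ[b/h]((U ⋈[h=f] T)))) → 5

== RESULT ==
b | f
2 | 6
4 | 5
5 | 1
7 | 9
9 | 1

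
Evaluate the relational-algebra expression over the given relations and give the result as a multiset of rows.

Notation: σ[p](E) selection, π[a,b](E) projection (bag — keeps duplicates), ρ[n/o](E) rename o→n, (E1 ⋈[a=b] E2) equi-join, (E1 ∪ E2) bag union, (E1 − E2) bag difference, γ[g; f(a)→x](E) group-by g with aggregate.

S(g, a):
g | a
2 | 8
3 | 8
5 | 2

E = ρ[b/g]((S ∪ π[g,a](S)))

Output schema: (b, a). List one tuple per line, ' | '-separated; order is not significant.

Stepwise |·|:
  S → 3
  S → 3
  π[g,a](S) → 3
  (S ∪ π[g,a](S)) → 6
  ρ[b/g]((S ∪ π[g,a](S))) → 6

== RESULT ==
b | a
2 | 8
2 | 8
3 | 8
3 | 8
5 | 2
5 | 2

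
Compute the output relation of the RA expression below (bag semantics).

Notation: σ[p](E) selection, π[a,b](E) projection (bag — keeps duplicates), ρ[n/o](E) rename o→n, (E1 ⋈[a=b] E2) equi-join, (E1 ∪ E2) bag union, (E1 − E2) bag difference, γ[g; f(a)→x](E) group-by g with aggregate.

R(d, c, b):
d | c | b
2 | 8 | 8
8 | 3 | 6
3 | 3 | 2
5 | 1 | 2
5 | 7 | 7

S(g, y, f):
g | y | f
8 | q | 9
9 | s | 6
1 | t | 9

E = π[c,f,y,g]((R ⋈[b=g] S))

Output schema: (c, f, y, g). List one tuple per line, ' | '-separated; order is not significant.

Subexpression sizes:
  R → 5
  S → 3
  (R ⋈[b=g] S) → 1
  π[c,f,y,g]((R ⋈[b=g] S)) → 1

== RESULT ==
c | f | y | g
8 | 9 | q | 8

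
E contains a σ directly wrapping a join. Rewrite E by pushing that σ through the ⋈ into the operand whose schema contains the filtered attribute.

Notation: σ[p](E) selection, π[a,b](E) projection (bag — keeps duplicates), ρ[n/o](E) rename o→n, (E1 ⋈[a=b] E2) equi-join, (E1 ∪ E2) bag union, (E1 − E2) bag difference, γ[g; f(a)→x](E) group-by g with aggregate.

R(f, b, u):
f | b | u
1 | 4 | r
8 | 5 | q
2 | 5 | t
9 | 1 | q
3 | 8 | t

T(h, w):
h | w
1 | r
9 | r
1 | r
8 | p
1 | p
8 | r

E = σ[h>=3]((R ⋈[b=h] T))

σ filters on h, owned by the right side.
E' = (R ⋈[b=h] σ[h>=3](T))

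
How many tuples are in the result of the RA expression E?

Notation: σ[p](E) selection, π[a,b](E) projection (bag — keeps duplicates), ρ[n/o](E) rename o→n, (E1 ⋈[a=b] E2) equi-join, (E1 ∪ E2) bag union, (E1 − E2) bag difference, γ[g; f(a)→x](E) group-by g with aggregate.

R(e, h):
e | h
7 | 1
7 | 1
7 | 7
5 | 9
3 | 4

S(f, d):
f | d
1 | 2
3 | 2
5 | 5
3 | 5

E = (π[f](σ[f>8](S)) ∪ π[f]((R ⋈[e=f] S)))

Stepwise |·|:
  S → 4
  σ[f>8](S) → 0
  π[f](σ[f>8](S)) → 0
  R → 5
  S → 4
  (R ⋈[e=f] S) → 3
  π[f]((R ⋈[e=f] S)) → 3
  (π[f](σ[f>8](S)) ∪ π[f]((R ⋈[e=f] S))) → 3

|E| = 3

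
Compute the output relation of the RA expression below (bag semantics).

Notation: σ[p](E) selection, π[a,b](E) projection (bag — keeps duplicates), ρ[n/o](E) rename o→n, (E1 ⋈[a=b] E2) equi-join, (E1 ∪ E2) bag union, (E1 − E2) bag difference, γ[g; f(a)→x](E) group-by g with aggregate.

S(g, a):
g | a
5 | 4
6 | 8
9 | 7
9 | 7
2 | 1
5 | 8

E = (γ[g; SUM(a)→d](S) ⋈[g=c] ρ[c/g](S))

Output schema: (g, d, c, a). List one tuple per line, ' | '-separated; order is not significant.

Subexpression sizes:
  S → 6
  γ[g; SUM(a)→d](S) → 4
  S → 6
  ρ[c/g](S) → 6
  (γ[g; SUM(a)→d](S) ⋈[g=c] ρ[c/g](S)) → 6

== RESULT ==
g | d | c | a
2 | 1 | 2 | 1
5 | 12 | 5 | 4
5 | 12 | 5 | 8
6 | 8 | 6 | 8
9 | 14 | 9 | 7
9 | 14 | 9 | 7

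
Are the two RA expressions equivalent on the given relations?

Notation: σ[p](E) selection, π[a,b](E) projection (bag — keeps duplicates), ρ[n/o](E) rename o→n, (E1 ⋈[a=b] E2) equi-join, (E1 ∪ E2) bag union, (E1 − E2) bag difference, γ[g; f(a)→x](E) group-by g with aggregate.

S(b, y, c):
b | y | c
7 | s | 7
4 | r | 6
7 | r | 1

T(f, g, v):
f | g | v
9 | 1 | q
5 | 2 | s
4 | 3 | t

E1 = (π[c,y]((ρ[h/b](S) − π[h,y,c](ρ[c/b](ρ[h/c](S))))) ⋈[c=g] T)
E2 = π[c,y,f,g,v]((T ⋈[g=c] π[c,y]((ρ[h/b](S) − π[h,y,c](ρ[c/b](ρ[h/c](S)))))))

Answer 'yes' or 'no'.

E1 subexpression sizes:
  S → 3
  ρ[h/b](S) → 3
  S → 3
  ρ[h/c](S) → 3
  ρ[c/b](ρ[h/c](S)) → 3
  π[h,y,c](ρ[c/b](ρ[h/c](S))) → 3
  (ρ[h/b](S) − π[h,y,c](ρ[c/b](ρ[h/c](S)))) → 2
  π[c,y]((ρ[h/b](S) − π[h,y,c](ρ[c/b](ρ[h/c](S))))) → 2
  T → 3
  (π[c,y]((ρ[h/b](S) − π[h,y,c](ρ[c/b](ρ[h/c](S))))) ⋈[c=g] T) → 1
E2 subexpression sizes:
  T → 3
  S → 3
  ρ[h/b](S) → 3
  S → 3
  ρ[h/c](S) → 3
  ρ[c/b](ρ[h/c](S)) → 3
  π[h,y,c](ρ[c/b](ρ[h/c](S))) → 3
  (ρ[h/b](S) − π[h,y,c](ρ[c/b](ρ[h/c](S)))) → 2
  π[c,y]((ρ[h/b](S) − π[h,y,c](ρ[c/b](ρ[h/c](S))))) → 2
  (T ⋈[g=c] π[c,y]((ρ[h/b](S) − π[h,y,c](ρ[c/b](ρ[h/c](S)))))) → 1
  π[c,y,f,g,v]((T ⋈[g=c] π[c,y]((ρ[h/b](S) − π[h,y,c](ρ[c/b](ρ[h/c](S))))))) → 1

E1 and E2 produce the same multiset:
c | y | f | g | v
1 | r | 9 | 1 | q

yes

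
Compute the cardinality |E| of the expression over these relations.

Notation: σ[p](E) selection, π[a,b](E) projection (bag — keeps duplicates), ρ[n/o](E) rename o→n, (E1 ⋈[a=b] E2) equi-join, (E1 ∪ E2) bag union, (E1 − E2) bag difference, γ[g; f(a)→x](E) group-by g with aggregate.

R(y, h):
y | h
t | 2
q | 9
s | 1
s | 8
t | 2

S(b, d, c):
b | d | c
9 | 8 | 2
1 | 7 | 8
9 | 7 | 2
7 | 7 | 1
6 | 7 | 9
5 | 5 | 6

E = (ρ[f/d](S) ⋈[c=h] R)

Stepwise |·|:
  S → 6
  ρ[f/d](S) → 6
  R → 5
  (ρ[f/d](S) ⋈[c=h] R) → 7

|E| = 7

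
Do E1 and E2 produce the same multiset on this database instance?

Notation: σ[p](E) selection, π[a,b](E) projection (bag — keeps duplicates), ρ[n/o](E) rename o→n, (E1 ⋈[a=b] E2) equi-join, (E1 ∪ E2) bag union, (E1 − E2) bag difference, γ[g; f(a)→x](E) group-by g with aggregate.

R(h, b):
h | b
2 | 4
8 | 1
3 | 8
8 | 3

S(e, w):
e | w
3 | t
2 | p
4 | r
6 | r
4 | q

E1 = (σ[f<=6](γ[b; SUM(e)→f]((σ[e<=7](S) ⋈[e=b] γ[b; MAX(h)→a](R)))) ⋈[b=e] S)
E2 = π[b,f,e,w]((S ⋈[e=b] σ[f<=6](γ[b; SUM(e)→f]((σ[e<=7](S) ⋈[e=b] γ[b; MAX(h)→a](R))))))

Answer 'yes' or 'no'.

E1 per-node cardinality:
  S → 5
  σ[e<=7](S) → 5
  R → 4
  γ[b; MAX(h)→a](R) → 4
  (σ[e<=7](S) ⋈[e=b] γ[b; MAX(h)→a](R)) → 3
  γ[b; SUM(e)→f]((σ[e<=7](S) ⋈[e=b] γ[b; MAX(h)→a](R))) → 2
  σ[f<=6](γ[b; SUM(e)→f]((σ[e<=7](S) ⋈[e=b] γ[b; MAX(h)→a](R)))) → 1
  S → 5
  (σ[f<=6](γ[b; SUM(e)→f]((σ[e<=7](S) ⋈[e=b] γ[b; MAX(h)→a](R)))) ⋈[b=e] S) → 1
E2 per-node cardinality:
  S → 5
  S → 5
  σ[e<=7](S) → 5
  R → 4
  γ[b; MAX(h)→a](R) → 4
  (σ[e<=7](S) ⋈[e=b] γ[b; MAX(h)→a](R)) → 3
  γ[b; SUM(e)→f]((σ[e<=7](S) ⋈[e=b] γ[b; MAX(h)→a](R))) → 2
  σ[f<=6](γ[b; SUM(e)→f]((σ[e<=7](S) ⋈[e=b] γ[b; MAX(h)→a](R)))) → 1
  (S ⋈[e=b] σ[f<=6](γ[b; SUM(e)→f]((σ[e<=7](S) ⋈[e=b] γ[b; MAX(h)→a](R))))) → 1
  π[b,f,e,w]((S ⋈[e=b] σ[f<=6](γ[b; SUM(e)→f]((σ[e<=7](S) ⋈[e=b] γ[b; MAX(h)→a](R)))))) → 1

E1 and E2 produce the same multiset:
b | f | e | w
3 | 3 | 3 | t

yes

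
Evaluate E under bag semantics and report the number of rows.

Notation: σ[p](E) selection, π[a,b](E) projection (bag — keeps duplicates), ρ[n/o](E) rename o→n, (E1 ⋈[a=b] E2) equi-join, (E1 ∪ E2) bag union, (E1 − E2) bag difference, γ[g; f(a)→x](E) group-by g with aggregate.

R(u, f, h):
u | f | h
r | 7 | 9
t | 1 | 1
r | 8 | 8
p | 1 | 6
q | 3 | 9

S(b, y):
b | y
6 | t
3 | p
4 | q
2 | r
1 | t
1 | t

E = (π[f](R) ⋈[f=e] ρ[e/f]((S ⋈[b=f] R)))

Per-node cardinality:
  R → 5
  π[f](R) → 5
  S → 6
  R → 5
  (S ⋈[b=f] R) → 5
  ρ[e/f]((S ⋈[b=f] R)) → 5
  (π[f](R) ⋈[f=e] ρ[e/f]((S ⋈[b=f] R))) → 9

|E| = 9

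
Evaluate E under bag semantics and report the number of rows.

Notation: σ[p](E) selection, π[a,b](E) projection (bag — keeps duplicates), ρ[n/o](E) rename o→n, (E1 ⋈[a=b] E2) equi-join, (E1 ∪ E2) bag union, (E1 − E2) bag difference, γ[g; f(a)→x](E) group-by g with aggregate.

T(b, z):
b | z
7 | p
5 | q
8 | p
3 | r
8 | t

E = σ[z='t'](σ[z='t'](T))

Stepwise |·|:
  T → 5
  σ[z='t'](T) → 1
  σ[z='t'](σ[z='t'](T)) → 1

|E| = 1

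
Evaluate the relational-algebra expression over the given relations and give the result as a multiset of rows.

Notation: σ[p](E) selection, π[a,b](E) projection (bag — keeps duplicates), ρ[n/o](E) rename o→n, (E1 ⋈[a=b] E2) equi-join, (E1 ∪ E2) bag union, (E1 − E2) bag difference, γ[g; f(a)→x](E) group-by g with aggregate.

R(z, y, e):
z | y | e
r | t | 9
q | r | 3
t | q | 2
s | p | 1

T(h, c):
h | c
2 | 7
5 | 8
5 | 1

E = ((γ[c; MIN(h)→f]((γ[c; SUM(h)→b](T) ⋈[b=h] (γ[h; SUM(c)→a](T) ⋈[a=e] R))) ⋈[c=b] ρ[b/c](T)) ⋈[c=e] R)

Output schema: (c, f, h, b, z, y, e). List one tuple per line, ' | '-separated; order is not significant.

Subexpression sizes:
  T → 3
  γ[c; SUM(h)→b](T) → 3
  T → 3
  γ[h; SUM(c)→a](T) → 2
  R → 4
  (γ[h; SUM(c)→a](T) ⋈[a=e] R) → 1
  (γ[c; SUM(h)→b](T) ⋈[b=h] (γ[h; SUM(c)→a](T) ⋈[a=e] R)) → 2
  γ[c; MIN(h)→f]((γ[c; SUM(h)→b](T) ⋈[b=h] (γ[h; SUM(c)→a](T) ⋈[a=e] R))) → 2
  T → 3
  ρ[b/c](T) → 3
  (γ[c; MIN(h)→f]((γ[c; SUM(h)→b](T) ⋈[b=h] (γ[h; SUM(c)→a](T) ⋈[a=e] R))) ⋈[c=b] ρ[b/c](T)) → 2
  R → 4
  ((γ[c; MIN(h)→f]((γ[c; SUM(h)→b](T) ⋈[b=h] (γ[h; SUM(c)→a](T) ⋈[a=e] R))) ⋈[c=b] ρ[b/c](T)) ⋈[c=e] R) → 1

== RESULT ==
c | f | h | b | z | y | e
1 | 5 | 5 | 1 | s | p | 1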